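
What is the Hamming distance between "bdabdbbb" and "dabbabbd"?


Comparing "bdabdbbb" and "dabbabbd" position by position:
  Position 0: 'b' vs 'd' => differ
  Position 1: 'd' vs 'a' => differ
  Position 2: 'a' vs 'b' => differ
  Position 3: 'b' vs 'b' => same
  Position 4: 'd' vs 'a' => differ
  Position 5: 'b' vs 'b' => same
  Position 6: 'b' vs 'b' => same
  Position 7: 'b' vs 'd' => differ
Total differences (Hamming distance): 5

5


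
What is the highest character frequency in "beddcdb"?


Input: beddcdb
Character counts:
  'b': 2
  'c': 1
  'd': 3
  'e': 1
Maximum frequency: 3

3


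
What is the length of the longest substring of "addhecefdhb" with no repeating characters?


Input: "addhecefdhb"
Sliding window (track last position of each char):
  Position 0 ('a'): window [0,0] length 1 -- new best
  Position 1 ('d'): window [0,1] length 2 -- new best
  Position 2 ('d'): repeat (last at 1), move window start to 2
  Position 2 ('d'): window [2,2] length 1
  Position 3 ('h'): window [2,3] length 2
  Position 4 ('e'): window [2,4] length 3 -- new best
  Position 5 ('c'): window [2,5] length 4 -- new best
  Position 6 ('e'): repeat (last at 4), move window start to 5
  Position 6 ('e'): window [5,6] length 2
  Position 7 ('f'): window [5,7] length 3
  Position 8 ('d'): window [5,8] length 4
  Position 9 ('h'): window [5,9] length 5 -- new best
  Position 10 ('b'): window [5,10] length 6 -- new best
Longest substring with no repeats: "cefdhb" with length 6

6


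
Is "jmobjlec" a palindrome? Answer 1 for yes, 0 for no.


Input: jmobjlec
Reversed: celjbomj
  Compare pos 0 ('j') with pos 7 ('c'): MISMATCH
  Compare pos 1 ('m') with pos 6 ('e'): MISMATCH
  Compare pos 2 ('o') with pos 5 ('l'): MISMATCH
  Compare pos 3 ('b') with pos 4 ('j'): MISMATCH
Result: not a palindrome

0


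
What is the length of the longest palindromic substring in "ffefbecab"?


Input: "ffefbecab"
Checking substrings for palindromes:
  [1:4] "fef" (len 3) => palindrome
  [0:2] "ff" (len 2) => palindrome
Longest palindromic substring: "fef" with length 3

3


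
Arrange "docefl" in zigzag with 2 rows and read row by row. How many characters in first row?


Zigzag "docefl" into 2 rows:
Placing characters:
  'd' => row 0
  'o' => row 1
  'c' => row 0
  'e' => row 1
  'f' => row 0
  'l' => row 1
Rows:
  Row 0: "dcf"
  Row 1: "oel"
First row length: 3

3


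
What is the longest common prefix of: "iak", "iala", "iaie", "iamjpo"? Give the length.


Words: iak, iala, iaie, iamjpo
  Position 0: all 'i' => match
  Position 1: all 'a' => match
  Position 2: ('k', 'l', 'i', 'm') => mismatch, stop
LCP = "ia" (length 2)

2


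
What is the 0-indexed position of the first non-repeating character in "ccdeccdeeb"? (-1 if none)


Input: ccdeccdeeb
Character frequencies:
  'b': 1
  'c': 4
  'd': 2
  'e': 3
Scanning left to right for freq == 1:
  Position 0 ('c'): freq=4, skip
  Position 1 ('c'): freq=4, skip
  Position 2 ('d'): freq=2, skip
  Position 3 ('e'): freq=3, skip
  Position 4 ('c'): freq=4, skip
  Position 5 ('c'): freq=4, skip
  Position 6 ('d'): freq=2, skip
  Position 7 ('e'): freq=3, skip
  Position 8 ('e'): freq=3, skip
  Position 9 ('b'): unique! => answer = 9

9


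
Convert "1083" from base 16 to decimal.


Input: "1083" in base 16
Positional expansion:
  Digit '1' (value 1) x 16^3 = 4096
  Digit '0' (value 0) x 16^2 = 0
  Digit '8' (value 8) x 16^1 = 128
  Digit '3' (value 3) x 16^0 = 3
Sum = 4227

4227


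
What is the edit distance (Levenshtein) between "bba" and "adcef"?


Computing edit distance: "bba" -> "adcef"
DP table:
           a    d    c    e    f
      0    1    2    3    4    5
  b   1    1    2    3    4    5
  b   2    2    2    3    4    5
  a   3    2    3    3    4    5
Edit distance = dp[3][5] = 5

5


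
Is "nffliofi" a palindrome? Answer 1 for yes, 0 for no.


Input: nffliofi
Reversed: ifoilffn
  Compare pos 0 ('n') with pos 7 ('i'): MISMATCH
  Compare pos 1 ('f') with pos 6 ('f'): match
  Compare pos 2 ('f') with pos 5 ('o'): MISMATCH
  Compare pos 3 ('l') with pos 4 ('i'): MISMATCH
Result: not a palindrome

0


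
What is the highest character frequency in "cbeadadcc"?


Input: cbeadadcc
Character counts:
  'a': 2
  'b': 1
  'c': 3
  'd': 2
  'e': 1
Maximum frequency: 3

3


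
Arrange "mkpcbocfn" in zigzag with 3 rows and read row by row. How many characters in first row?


Zigzag "mkpcbocfn" into 3 rows:
Placing characters:
  'm' => row 0
  'k' => row 1
  'p' => row 2
  'c' => row 1
  'b' => row 0
  'o' => row 1
  'c' => row 2
  'f' => row 1
  'n' => row 0
Rows:
  Row 0: "mbn"
  Row 1: "kcof"
  Row 2: "pc"
First row length: 3

3


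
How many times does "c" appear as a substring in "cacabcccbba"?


Searching for "c" in "cacabcccbba"
Scanning each position:
  Position 0: "c" => MATCH
  Position 1: "a" => no
  Position 2: "c" => MATCH
  Position 3: "a" => no
  Position 4: "b" => no
  Position 5: "c" => MATCH
  Position 6: "c" => MATCH
  Position 7: "c" => MATCH
  Position 8: "b" => no
  Position 9: "b" => no
  Position 10: "a" => no
Total occurrences: 5

5


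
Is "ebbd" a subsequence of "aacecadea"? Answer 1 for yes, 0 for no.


Check if "ebbd" is a subsequence of "aacecadea"
Greedy scan:
  Position 0 ('a'): no match needed
  Position 1 ('a'): no match needed
  Position 2 ('c'): no match needed
  Position 3 ('e'): matches sub[0] = 'e'
  Position 4 ('c'): no match needed
  Position 5 ('a'): no match needed
  Position 6 ('d'): no match needed
  Position 7 ('e'): no match needed
  Position 8 ('a'): no match needed
Only matched 1/4 characters => not a subsequence

0


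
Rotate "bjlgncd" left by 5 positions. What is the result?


Input: "bjlgncd", rotate left by 5
First 5 characters: "bjlgn"
Remaining characters: "cd"
Concatenate remaining + first: "cd" + "bjlgn" = "cdbjlgn"

cdbjlgn


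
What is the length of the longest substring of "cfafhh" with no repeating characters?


Input: "cfafhh"
Sliding window (track last position of each char):
  Position 0 ('c'): window [0,0] length 1 -- new best
  Position 1 ('f'): window [0,1] length 2 -- new best
  Position 2 ('a'): window [0,2] length 3 -- new best
  Position 3 ('f'): repeat (last at 1), move window start to 2
  Position 3 ('f'): window [2,3] length 2
  Position 4 ('h'): window [2,4] length 3
  Position 5 ('h'): repeat (last at 4), move window start to 5
  Position 5 ('h'): window [5,5] length 1
Longest substring with no repeats: "cfa" with length 3

3


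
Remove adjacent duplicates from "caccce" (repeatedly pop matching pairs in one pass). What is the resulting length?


Input: caccce
Stack-based adjacent duplicate removal:
  Read 'c': push. Stack: c
  Read 'a': push. Stack: ca
  Read 'c': push. Stack: cac
  Read 'c': matches stack top 'c' => pop. Stack: ca
  Read 'c': push. Stack: cac
  Read 'e': push. Stack: cace
Final stack: "cace" (length 4)

4


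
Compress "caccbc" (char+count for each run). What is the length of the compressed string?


Input: caccbc
Runs:
  'c' x 1 => "c1"
  'a' x 1 => "a1"
  'c' x 2 => "c2"
  'b' x 1 => "b1"
  'c' x 1 => "c1"
Compressed: "c1a1c2b1c1"
Compressed length: 10

10


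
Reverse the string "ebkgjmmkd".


Input: ebkgjmmkd
Reading characters right to left:
  Position 8: 'd'
  Position 7: 'k'
  Position 6: 'm'
  Position 5: 'm'
  Position 4: 'j'
  Position 3: 'g'
  Position 2: 'k'
  Position 1: 'b'
  Position 0: 'e'
Reversed: dkmmjgkbe

dkmmjgkbe


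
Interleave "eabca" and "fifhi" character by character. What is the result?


Interleaving "eabca" and "fifhi":
  Position 0: 'e' from first, 'f' from second => "ef"
  Position 1: 'a' from first, 'i' from second => "ai"
  Position 2: 'b' from first, 'f' from second => "bf"
  Position 3: 'c' from first, 'h' from second => "ch"
  Position 4: 'a' from first, 'i' from second => "ai"
Result: efaibfchai

efaibfchai


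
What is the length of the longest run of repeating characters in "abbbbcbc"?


Input: "abbbbcbc"
Scanning for longest run:
  Position 1 ('b'): new char, reset run to 1
  Position 2 ('b'): continues run of 'b', length=2
  Position 3 ('b'): continues run of 'b', length=3
  Position 4 ('b'): continues run of 'b', length=4
  Position 5 ('c'): new char, reset run to 1
  Position 6 ('b'): new char, reset run to 1
  Position 7 ('c'): new char, reset run to 1
Longest run: 'b' with length 4

4


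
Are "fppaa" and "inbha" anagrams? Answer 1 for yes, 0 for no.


Strings: "fppaa", "inbha"
Sorted first:  aafpp
Sorted second: abhin
Differ at position 1: 'a' vs 'b' => not anagrams

0


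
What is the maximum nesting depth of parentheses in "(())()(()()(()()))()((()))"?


Input: "(())()(()()(()()))()((()))"
Tracking depth:
  Position 0 '(': depth becomes 1
  Position 1 '(': depth becomes 2
  Position 2 ')': depth becomes 1
  Position 3 ')': depth becomes 0
  Position 4 '(': depth becomes 1
  Position 5 ')': depth becomes 0
  Position 6 '(': depth becomes 1
  Position 7 '(': depth becomes 2
  Position 8 ')': depth becomes 1
  Position 9 '(': depth becomes 2
  Position 10 ')': depth becomes 1
  Position 11 '(': depth becomes 2
  Position 12 '(': depth becomes 3
  Position 13 ')': depth becomes 2
  Position 14 '(': depth becomes 3
  Position 15 ')': depth becomes 2
  Position 16 ')': depth becomes 1
  Position 17 ')': depth becomes 0
  Position 18 '(': depth becomes 1
  Position 19 ')': depth becomes 0
  Position 20 '(': depth becomes 1
  Position 21 '(': depth becomes 2
  Position 22 '(': depth becomes 3
  Position 23 ')': depth becomes 2
  Position 24 ')': depth becomes 1
  Position 25 ')': depth becomes 0
Maximum depth reached: 3

3


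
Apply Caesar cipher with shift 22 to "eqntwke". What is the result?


Caesar cipher: shift "eqntwke" by 22
  'e' (pos 4) + 22 = pos 0 = 'a'
  'q' (pos 16) + 22 = pos 12 = 'm'
  'n' (pos 13) + 22 = pos 9 = 'j'
  't' (pos 19) + 22 = pos 15 = 'p'
  'w' (pos 22) + 22 = pos 18 = 's'
  'k' (pos 10) + 22 = pos 6 = 'g'
  'e' (pos 4) + 22 = pos 0 = 'a'
Result: amjpsga

amjpsga


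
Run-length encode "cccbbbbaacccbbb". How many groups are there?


Input: cccbbbbaacccbbb
Scanning for consecutive runs:
  Group 1: 'c' x 3 (positions 0-2)
  Group 2: 'b' x 4 (positions 3-6)
  Group 3: 'a' x 2 (positions 7-8)
  Group 4: 'c' x 3 (positions 9-11)
  Group 5: 'b' x 3 (positions 12-14)
Total groups: 5

5


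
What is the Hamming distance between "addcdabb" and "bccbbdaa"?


Comparing "addcdabb" and "bccbbdaa" position by position:
  Position 0: 'a' vs 'b' => differ
  Position 1: 'd' vs 'c' => differ
  Position 2: 'd' vs 'c' => differ
  Position 3: 'c' vs 'b' => differ
  Position 4: 'd' vs 'b' => differ
  Position 5: 'a' vs 'd' => differ
  Position 6: 'b' vs 'a' => differ
  Position 7: 'b' vs 'a' => differ
Total differences (Hamming distance): 8

8


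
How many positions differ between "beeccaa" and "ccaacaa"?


Comparing "beeccaa" and "ccaacaa" position by position:
  Position 0: 'b' vs 'c' => DIFFER
  Position 1: 'e' vs 'c' => DIFFER
  Position 2: 'e' vs 'a' => DIFFER
  Position 3: 'c' vs 'a' => DIFFER
  Position 4: 'c' vs 'c' => same
  Position 5: 'a' vs 'a' => same
  Position 6: 'a' vs 'a' => same
Positions that differ: 4

4


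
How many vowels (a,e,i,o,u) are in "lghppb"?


Input: lghppb
Checking each character:
  'l' at position 0: consonant
  'g' at position 1: consonant
  'h' at position 2: consonant
  'p' at position 3: consonant
  'p' at position 4: consonant
  'b' at position 5: consonant
Total vowels: 0

0


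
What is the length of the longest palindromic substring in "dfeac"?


Input: "dfeac"
Checking substrings for palindromes:
  No multi-char palindromic substrings found
Longest palindromic substring: "d" with length 1

1


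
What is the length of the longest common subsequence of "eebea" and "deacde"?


LCS of "eebea" and "deacde"
DP table:
           d    e    a    c    d    e
      0    0    0    0    0    0    0
  e   0    0    1    1    1    1    1
  e   0    0    1    1    1    1    2
  b   0    0    1    1    1    1    2
  e   0    0    1    1    1    1    2
  a   0    0    1    2    2    2    2
LCS length = dp[5][6] = 2

2


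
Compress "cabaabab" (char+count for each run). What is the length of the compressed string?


Input: cabaabab
Runs:
  'c' x 1 => "c1"
  'a' x 1 => "a1"
  'b' x 1 => "b1"
  'a' x 2 => "a2"
  'b' x 1 => "b1"
  'a' x 1 => "a1"
  'b' x 1 => "b1"
Compressed: "c1a1b1a2b1a1b1"
Compressed length: 14

14


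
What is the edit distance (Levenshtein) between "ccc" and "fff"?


Computing edit distance: "ccc" -> "fff"
DP table:
           f    f    f
      0    1    2    3
  c   1    1    2    3
  c   2    2    2    3
  c   3    3    3    3
Edit distance = dp[3][3] = 3

3


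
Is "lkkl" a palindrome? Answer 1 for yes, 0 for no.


Input: lkkl
Reversed: lkkl
  Compare pos 0 ('l') with pos 3 ('l'): match
  Compare pos 1 ('k') with pos 2 ('k'): match
Result: palindrome

1


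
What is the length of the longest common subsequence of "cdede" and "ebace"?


LCS of "cdede" and "ebace"
DP table:
           e    b    a    c    e
      0    0    0    0    0    0
  c   0    0    0    0    1    1
  d   0    0    0    0    1    1
  e   0    1    1    1    1    2
  d   0    1    1    1    1    2
  e   0    1    1    1    1    2
LCS length = dp[5][5] = 2

2


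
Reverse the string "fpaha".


Input: fpaha
Reading characters right to left:
  Position 4: 'a'
  Position 3: 'h'
  Position 2: 'a'
  Position 1: 'p'
  Position 0: 'f'
Reversed: ahapf

ahapf


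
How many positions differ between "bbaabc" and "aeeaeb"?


Comparing "bbaabc" and "aeeaeb" position by position:
  Position 0: 'b' vs 'a' => DIFFER
  Position 1: 'b' vs 'e' => DIFFER
  Position 2: 'a' vs 'e' => DIFFER
  Position 3: 'a' vs 'a' => same
  Position 4: 'b' vs 'e' => DIFFER
  Position 5: 'c' vs 'b' => DIFFER
Positions that differ: 5

5


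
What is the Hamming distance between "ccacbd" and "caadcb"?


Comparing "ccacbd" and "caadcb" position by position:
  Position 0: 'c' vs 'c' => same
  Position 1: 'c' vs 'a' => differ
  Position 2: 'a' vs 'a' => same
  Position 3: 'c' vs 'd' => differ
  Position 4: 'b' vs 'c' => differ
  Position 5: 'd' vs 'b' => differ
Total differences (Hamming distance): 4

4


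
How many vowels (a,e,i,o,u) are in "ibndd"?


Input: ibndd
Checking each character:
  'i' at position 0: vowel (running total: 1)
  'b' at position 1: consonant
  'n' at position 2: consonant
  'd' at position 3: consonant
  'd' at position 4: consonant
Total vowels: 1

1


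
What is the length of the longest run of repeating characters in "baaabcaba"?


Input: "baaabcaba"
Scanning for longest run:
  Position 1 ('a'): new char, reset run to 1
  Position 2 ('a'): continues run of 'a', length=2
  Position 3 ('a'): continues run of 'a', length=3
  Position 4 ('b'): new char, reset run to 1
  Position 5 ('c'): new char, reset run to 1
  Position 6 ('a'): new char, reset run to 1
  Position 7 ('b'): new char, reset run to 1
  Position 8 ('a'): new char, reset run to 1
Longest run: 'a' with length 3

3


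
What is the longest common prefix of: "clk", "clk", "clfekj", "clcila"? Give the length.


Words: clk, clk, clfekj, clcila
  Position 0: all 'c' => match
  Position 1: all 'l' => match
  Position 2: ('k', 'k', 'f', 'c') => mismatch, stop
LCP = "cl" (length 2)

2


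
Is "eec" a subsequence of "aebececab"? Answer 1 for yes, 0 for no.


Check if "eec" is a subsequence of "aebececab"
Greedy scan:
  Position 0 ('a'): no match needed
  Position 1 ('e'): matches sub[0] = 'e'
  Position 2 ('b'): no match needed
  Position 3 ('e'): matches sub[1] = 'e'
  Position 4 ('c'): matches sub[2] = 'c'
  Position 5 ('e'): no match needed
  Position 6 ('c'): no match needed
  Position 7 ('a'): no match needed
  Position 8 ('b'): no match needed
All 3 characters matched => is a subsequence

1


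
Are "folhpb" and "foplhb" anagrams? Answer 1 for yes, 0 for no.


Strings: "folhpb", "foplhb"
Sorted first:  bfhlop
Sorted second: bfhlop
Sorted forms match => anagrams

1


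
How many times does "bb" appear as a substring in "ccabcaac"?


Searching for "bb" in "ccabcaac"
Scanning each position:
  Position 0: "cc" => no
  Position 1: "ca" => no
  Position 2: "ab" => no
  Position 3: "bc" => no
  Position 4: "ca" => no
  Position 5: "aa" => no
  Position 6: "ac" => no
Total occurrences: 0

0


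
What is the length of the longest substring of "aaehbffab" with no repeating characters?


Input: "aaehbffab"
Sliding window (track last position of each char):
  Position 0 ('a'): window [0,0] length 1 -- new best
  Position 1 ('a'): repeat (last at 0), move window start to 1
  Position 1 ('a'): window [1,1] length 1
  Position 2 ('e'): window [1,2] length 2 -- new best
  Position 3 ('h'): window [1,3] length 3 -- new best
  Position 4 ('b'): window [1,4] length 4 -- new best
  Position 5 ('f'): window [1,5] length 5 -- new best
  Position 6 ('f'): repeat (last at 5), move window start to 6
  Position 6 ('f'): window [6,6] length 1
  Position 7 ('a'): window [6,7] length 2
  Position 8 ('b'): window [6,8] length 3
Longest substring with no repeats: "aehbf" with length 5

5


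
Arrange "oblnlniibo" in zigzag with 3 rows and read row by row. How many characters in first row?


Zigzag "oblnlniibo" into 3 rows:
Placing characters:
  'o' => row 0
  'b' => row 1
  'l' => row 2
  'n' => row 1
  'l' => row 0
  'n' => row 1
  'i' => row 2
  'i' => row 1
  'b' => row 0
  'o' => row 1
Rows:
  Row 0: "olb"
  Row 1: "bnnio"
  Row 2: "li"
First row length: 3

3


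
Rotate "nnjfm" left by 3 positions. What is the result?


Input: "nnjfm", rotate left by 3
First 3 characters: "nnj"
Remaining characters: "fm"
Concatenate remaining + first: "fm" + "nnj" = "fmnnj"

fmnnj


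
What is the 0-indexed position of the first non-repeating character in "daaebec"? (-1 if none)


Input: daaebec
Character frequencies:
  'a': 2
  'b': 1
  'c': 1
  'd': 1
  'e': 2
Scanning left to right for freq == 1:
  Position 0 ('d'): unique! => answer = 0

0


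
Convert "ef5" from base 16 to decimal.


Input: "ef5" in base 16
Positional expansion:
  Digit 'e' (value 14) x 16^2 = 3584
  Digit 'f' (value 15) x 16^1 = 240
  Digit '5' (value 5) x 16^0 = 5
Sum = 3829

3829


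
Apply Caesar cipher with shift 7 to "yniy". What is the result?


Caesar cipher: shift "yniy" by 7
  'y' (pos 24) + 7 = pos 5 = 'f'
  'n' (pos 13) + 7 = pos 20 = 'u'
  'i' (pos 8) + 7 = pos 15 = 'p'
  'y' (pos 24) + 7 = pos 5 = 'f'
Result: fupf

fupf


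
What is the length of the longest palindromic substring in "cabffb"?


Input: "cabffb"
Checking substrings for palindromes:
  [2:6] "bffb" (len 4) => palindrome
  [3:5] "ff" (len 2) => palindrome
Longest palindromic substring: "bffb" with length 4

4


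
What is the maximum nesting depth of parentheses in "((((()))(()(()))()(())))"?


Input: "((((()))(()(()))()(())))"
Tracking depth:
  Position 0 '(': depth becomes 1
  Position 1 '(': depth becomes 2
  Position 2 '(': depth becomes 3
  Position 3 '(': depth becomes 4
  Position 4 '(': depth becomes 5
  Position 5 ')': depth becomes 4
  Position 6 ')': depth becomes 3
  Position 7 ')': depth becomes 2
  Position 8 '(': depth becomes 3
  Position 9 '(': depth becomes 4
  Position 10 ')': depth becomes 3
  Position 11 '(': depth becomes 4
  Position 12 '(': depth becomes 5
  Position 13 ')': depth becomes 4
  Position 14 ')': depth becomes 3
  Position 15 ')': depth becomes 2
  Position 16 '(': depth becomes 3
  Position 17 ')': depth becomes 2
  Position 18 '(': depth becomes 3
  Position 19 '(': depth becomes 4
  Position 20 ')': depth becomes 3
  Position 21 ')': depth becomes 2
  Position 22 ')': depth becomes 1
  Position 23 ')': depth becomes 0
Maximum depth reached: 5

5


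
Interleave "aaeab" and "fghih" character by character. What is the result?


Interleaving "aaeab" and "fghih":
  Position 0: 'a' from first, 'f' from second => "af"
  Position 1: 'a' from first, 'g' from second => "ag"
  Position 2: 'e' from first, 'h' from second => "eh"
  Position 3: 'a' from first, 'i' from second => "ai"
  Position 4: 'b' from first, 'h' from second => "bh"
Result: afagehaibh

afagehaibh


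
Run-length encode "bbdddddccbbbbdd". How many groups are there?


Input: bbdddddccbbbbdd
Scanning for consecutive runs:
  Group 1: 'b' x 2 (positions 0-1)
  Group 2: 'd' x 5 (positions 2-6)
  Group 3: 'c' x 2 (positions 7-8)
  Group 4: 'b' x 4 (positions 9-12)
  Group 5: 'd' x 2 (positions 13-14)
Total groups: 5

5


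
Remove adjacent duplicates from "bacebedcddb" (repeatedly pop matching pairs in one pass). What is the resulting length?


Input: bacebedcddb
Stack-based adjacent duplicate removal:
  Read 'b': push. Stack: b
  Read 'a': push. Stack: ba
  Read 'c': push. Stack: bac
  Read 'e': push. Stack: bace
  Read 'b': push. Stack: baceb
  Read 'e': push. Stack: bacebe
  Read 'd': push. Stack: bacebed
  Read 'c': push. Stack: bacebedc
  Read 'd': push. Stack: bacebedcd
  Read 'd': matches stack top 'd' => pop. Stack: bacebedc
  Read 'b': push. Stack: bacebedcb
Final stack: "bacebedcb" (length 9)

9


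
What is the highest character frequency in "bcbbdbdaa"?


Input: bcbbdbdaa
Character counts:
  'a': 2
  'b': 4
  'c': 1
  'd': 2
Maximum frequency: 4

4


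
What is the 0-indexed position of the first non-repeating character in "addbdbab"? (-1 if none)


Input: addbdbab
Character frequencies:
  'a': 2
  'b': 3
  'd': 3
Scanning left to right for freq == 1:
  Position 0 ('a'): freq=2, skip
  Position 1 ('d'): freq=3, skip
  Position 2 ('d'): freq=3, skip
  Position 3 ('b'): freq=3, skip
  Position 4 ('d'): freq=3, skip
  Position 5 ('b'): freq=3, skip
  Position 6 ('a'): freq=2, skip
  Position 7 ('b'): freq=3, skip
  No unique character found => answer = -1

-1


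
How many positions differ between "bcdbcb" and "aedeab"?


Comparing "bcdbcb" and "aedeab" position by position:
  Position 0: 'b' vs 'a' => DIFFER
  Position 1: 'c' vs 'e' => DIFFER
  Position 2: 'd' vs 'd' => same
  Position 3: 'b' vs 'e' => DIFFER
  Position 4: 'c' vs 'a' => DIFFER
  Position 5: 'b' vs 'b' => same
Positions that differ: 4

4


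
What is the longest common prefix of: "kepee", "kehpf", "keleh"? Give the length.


Words: kepee, kehpf, keleh
  Position 0: all 'k' => match
  Position 1: all 'e' => match
  Position 2: ('p', 'h', 'l') => mismatch, stop
LCP = "ke" (length 2)

2


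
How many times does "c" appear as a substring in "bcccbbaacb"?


Searching for "c" in "bcccbbaacb"
Scanning each position:
  Position 0: "b" => no
  Position 1: "c" => MATCH
  Position 2: "c" => MATCH
  Position 3: "c" => MATCH
  Position 4: "b" => no
  Position 5: "b" => no
  Position 6: "a" => no
  Position 7: "a" => no
  Position 8: "c" => MATCH
  Position 9: "b" => no
Total occurrences: 4

4


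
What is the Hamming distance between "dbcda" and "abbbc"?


Comparing "dbcda" and "abbbc" position by position:
  Position 0: 'd' vs 'a' => differ
  Position 1: 'b' vs 'b' => same
  Position 2: 'c' vs 'b' => differ
  Position 3: 'd' vs 'b' => differ
  Position 4: 'a' vs 'c' => differ
Total differences (Hamming distance): 4

4


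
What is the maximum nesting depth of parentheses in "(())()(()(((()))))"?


Input: "(())()(()(((()))))"
Tracking depth:
  Position 0 '(': depth becomes 1
  Position 1 '(': depth becomes 2
  Position 2 ')': depth becomes 1
  Position 3 ')': depth becomes 0
  Position 4 '(': depth becomes 1
  Position 5 ')': depth becomes 0
  Position 6 '(': depth becomes 1
  Position 7 '(': depth becomes 2
  Position 8 ')': depth becomes 1
  Position 9 '(': depth becomes 2
  Position 10 '(': depth becomes 3
  Position 11 '(': depth becomes 4
  Position 12 '(': depth becomes 5
  Position 13 ')': depth becomes 4
  Position 14 ')': depth becomes 3
  Position 15 ')': depth becomes 2
  Position 16 ')': depth becomes 1
  Position 17 ')': depth becomes 0
Maximum depth reached: 5

5


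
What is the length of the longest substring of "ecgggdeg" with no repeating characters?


Input: "ecgggdeg"
Sliding window (track last position of each char):
  Position 0 ('e'): window [0,0] length 1 -- new best
  Position 1 ('c'): window [0,1] length 2 -- new best
  Position 2 ('g'): window [0,2] length 3 -- new best
  Position 3 ('g'): repeat (last at 2), move window start to 3
  Position 3 ('g'): window [3,3] length 1
  Position 4 ('g'): repeat (last at 3), move window start to 4
  Position 4 ('g'): window [4,4] length 1
  Position 5 ('d'): window [4,5] length 2
  Position 6 ('e'): window [4,6] length 3
  Position 7 ('g'): repeat (last at 4), move window start to 5
  Position 7 ('g'): window [5,7] length 3
Longest substring with no repeats: "ecg" with length 3

3


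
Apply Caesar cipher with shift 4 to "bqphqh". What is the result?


Caesar cipher: shift "bqphqh" by 4
  'b' (pos 1) + 4 = pos 5 = 'f'
  'q' (pos 16) + 4 = pos 20 = 'u'
  'p' (pos 15) + 4 = pos 19 = 't'
  'h' (pos 7) + 4 = pos 11 = 'l'
  'q' (pos 16) + 4 = pos 20 = 'u'
  'h' (pos 7) + 4 = pos 11 = 'l'
Result: futlul

futlul


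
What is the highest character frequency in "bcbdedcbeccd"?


Input: bcbdedcbeccd
Character counts:
  'b': 3
  'c': 4
  'd': 3
  'e': 2
Maximum frequency: 4

4


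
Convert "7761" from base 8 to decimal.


Input: "7761" in base 8
Positional expansion:
  Digit '7' (value 7) x 8^3 = 3584
  Digit '7' (value 7) x 8^2 = 448
  Digit '6' (value 6) x 8^1 = 48
  Digit '1' (value 1) x 8^0 = 1
Sum = 4081

4081


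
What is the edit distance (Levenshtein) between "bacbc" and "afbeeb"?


Computing edit distance: "bacbc" -> "afbeeb"
DP table:
           a    f    b    e    e    b
      0    1    2    3    4    5    6
  b   1    1    2    2    3    4    5
  a   2    1    2    3    3    4    5
  c   3    2    2    3    4    4    5
  b   4    3    3    2    3    4    4
  c   5    4    4    3    3    4    5
Edit distance = dp[5][6] = 5

5


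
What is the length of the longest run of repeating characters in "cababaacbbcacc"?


Input: "cababaacbbcacc"
Scanning for longest run:
  Position 1 ('a'): new char, reset run to 1
  Position 2 ('b'): new char, reset run to 1
  Position 3 ('a'): new char, reset run to 1
  Position 4 ('b'): new char, reset run to 1
  Position 5 ('a'): new char, reset run to 1
  Position 6 ('a'): continues run of 'a', length=2
  Position 7 ('c'): new char, reset run to 1
  Position 8 ('b'): new char, reset run to 1
  Position 9 ('b'): continues run of 'b', length=2
  Position 10 ('c'): new char, reset run to 1
  Position 11 ('a'): new char, reset run to 1
  Position 12 ('c'): new char, reset run to 1
  Position 13 ('c'): continues run of 'c', length=2
Longest run: 'a' with length 2

2


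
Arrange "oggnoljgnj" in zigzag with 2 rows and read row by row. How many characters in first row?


Zigzag "oggnoljgnj" into 2 rows:
Placing characters:
  'o' => row 0
  'g' => row 1
  'g' => row 0
  'n' => row 1
  'o' => row 0
  'l' => row 1
  'j' => row 0
  'g' => row 1
  'n' => row 0
  'j' => row 1
Rows:
  Row 0: "ogojn"
  Row 1: "gnlgj"
First row length: 5

5


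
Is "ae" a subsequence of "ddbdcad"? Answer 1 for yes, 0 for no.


Check if "ae" is a subsequence of "ddbdcad"
Greedy scan:
  Position 0 ('d'): no match needed
  Position 1 ('d'): no match needed
  Position 2 ('b'): no match needed
  Position 3 ('d'): no match needed
  Position 4 ('c'): no match needed
  Position 5 ('a'): matches sub[0] = 'a'
  Position 6 ('d'): no match needed
Only matched 1/2 characters => not a subsequence

0


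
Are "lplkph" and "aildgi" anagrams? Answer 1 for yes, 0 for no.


Strings: "lplkph", "aildgi"
Sorted first:  hkllpp
Sorted second: adgiil
Differ at position 0: 'h' vs 'a' => not anagrams

0


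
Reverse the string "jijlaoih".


Input: jijlaoih
Reading characters right to left:
  Position 7: 'h'
  Position 6: 'i'
  Position 5: 'o'
  Position 4: 'a'
  Position 3: 'l'
  Position 2: 'j'
  Position 1: 'i'
  Position 0: 'j'
Reversed: hioaljij

hioaljij


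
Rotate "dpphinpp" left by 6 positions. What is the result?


Input: "dpphinpp", rotate left by 6
First 6 characters: "dpphin"
Remaining characters: "pp"
Concatenate remaining + first: "pp" + "dpphin" = "ppdpphin"

ppdpphin


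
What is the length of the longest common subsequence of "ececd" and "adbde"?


LCS of "ececd" and "adbde"
DP table:
           a    d    b    d    e
      0    0    0    0    0    0
  e   0    0    0    0    0    1
  c   0    0    0    0    0    1
  e   0    0    0    0    0    1
  c   0    0    0    0    0    1
  d   0    0    1    1    1    1
LCS length = dp[5][5] = 1

1


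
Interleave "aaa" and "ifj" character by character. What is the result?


Interleaving "aaa" and "ifj":
  Position 0: 'a' from first, 'i' from second => "ai"
  Position 1: 'a' from first, 'f' from second => "af"
  Position 2: 'a' from first, 'j' from second => "aj"
Result: aiafaj

aiafaj


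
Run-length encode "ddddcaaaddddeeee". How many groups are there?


Input: ddddcaaaddddeeee
Scanning for consecutive runs:
  Group 1: 'd' x 4 (positions 0-3)
  Group 2: 'c' x 1 (positions 4-4)
  Group 3: 'a' x 3 (positions 5-7)
  Group 4: 'd' x 4 (positions 8-11)
  Group 5: 'e' x 4 (positions 12-15)
Total groups: 5

5


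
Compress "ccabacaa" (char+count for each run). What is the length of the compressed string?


Input: ccabacaa
Runs:
  'c' x 2 => "c2"
  'a' x 1 => "a1"
  'b' x 1 => "b1"
  'a' x 1 => "a1"
  'c' x 1 => "c1"
  'a' x 2 => "a2"
Compressed: "c2a1b1a1c1a2"
Compressed length: 12

12


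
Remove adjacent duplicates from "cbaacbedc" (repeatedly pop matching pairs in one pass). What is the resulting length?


Input: cbaacbedc
Stack-based adjacent duplicate removal:
  Read 'c': push. Stack: c
  Read 'b': push. Stack: cb
  Read 'a': push. Stack: cba
  Read 'a': matches stack top 'a' => pop. Stack: cb
  Read 'c': push. Stack: cbc
  Read 'b': push. Stack: cbcb
  Read 'e': push. Stack: cbcbe
  Read 'd': push. Stack: cbcbed
  Read 'c': push. Stack: cbcbedc
Final stack: "cbcbedc" (length 7)

7


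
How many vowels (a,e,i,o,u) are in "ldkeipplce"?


Input: ldkeipplce
Checking each character:
  'l' at position 0: consonant
  'd' at position 1: consonant
  'k' at position 2: consonant
  'e' at position 3: vowel (running total: 1)
  'i' at position 4: vowel (running total: 2)
  'p' at position 5: consonant
  'p' at position 6: consonant
  'l' at position 7: consonant
  'c' at position 8: consonant
  'e' at position 9: vowel (running total: 3)
Total vowels: 3

3


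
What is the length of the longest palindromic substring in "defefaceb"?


Input: "defefaceb"
Checking substrings for palindromes:
  [1:4] "efe" (len 3) => palindrome
  [2:5] "fef" (len 3) => palindrome
Longest palindromic substring: "efe" with length 3

3


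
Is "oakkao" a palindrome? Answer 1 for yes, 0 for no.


Input: oakkao
Reversed: oakkao
  Compare pos 0 ('o') with pos 5 ('o'): match
  Compare pos 1 ('a') with pos 4 ('a'): match
  Compare pos 2 ('k') with pos 3 ('k'): match
Result: palindrome

1


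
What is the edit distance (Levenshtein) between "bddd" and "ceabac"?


Computing edit distance: "bddd" -> "ceabac"
DP table:
           c    e    a    b    a    c
      0    1    2    3    4    5    6
  b   1    1    2    3    3    4    5
  d   2    2    2    3    4    4    5
  d   3    3    3    3    4    5    5
  d   4    4    4    4    4    5    6
Edit distance = dp[4][6] = 6

6


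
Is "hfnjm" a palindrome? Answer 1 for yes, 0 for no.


Input: hfnjm
Reversed: mjnfh
  Compare pos 0 ('h') with pos 4 ('m'): MISMATCH
  Compare pos 1 ('f') with pos 3 ('j'): MISMATCH
Result: not a palindrome

0


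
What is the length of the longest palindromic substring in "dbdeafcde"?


Input: "dbdeafcde"
Checking substrings for palindromes:
  [0:3] "dbd" (len 3) => palindrome
Longest palindromic substring: "dbd" with length 3

3


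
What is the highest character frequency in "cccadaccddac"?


Input: cccadaccddac
Character counts:
  'a': 3
  'c': 6
  'd': 3
Maximum frequency: 6

6


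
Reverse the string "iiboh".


Input: iiboh
Reading characters right to left:
  Position 4: 'h'
  Position 3: 'o'
  Position 2: 'b'
  Position 1: 'i'
  Position 0: 'i'
Reversed: hobii

hobii


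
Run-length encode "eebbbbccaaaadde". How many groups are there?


Input: eebbbbccaaaadde
Scanning for consecutive runs:
  Group 1: 'e' x 2 (positions 0-1)
  Group 2: 'b' x 4 (positions 2-5)
  Group 3: 'c' x 2 (positions 6-7)
  Group 4: 'a' x 4 (positions 8-11)
  Group 5: 'd' x 2 (positions 12-13)
  Group 6: 'e' x 1 (positions 14-14)
Total groups: 6

6


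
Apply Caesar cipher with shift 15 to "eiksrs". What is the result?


Caesar cipher: shift "eiksrs" by 15
  'e' (pos 4) + 15 = pos 19 = 't'
  'i' (pos 8) + 15 = pos 23 = 'x'
  'k' (pos 10) + 15 = pos 25 = 'z'
  's' (pos 18) + 15 = pos 7 = 'h'
  'r' (pos 17) + 15 = pos 6 = 'g'
  's' (pos 18) + 15 = pos 7 = 'h'
Result: txzhgh

txzhgh


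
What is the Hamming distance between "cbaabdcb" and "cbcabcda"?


Comparing "cbaabdcb" and "cbcabcda" position by position:
  Position 0: 'c' vs 'c' => same
  Position 1: 'b' vs 'b' => same
  Position 2: 'a' vs 'c' => differ
  Position 3: 'a' vs 'a' => same
  Position 4: 'b' vs 'b' => same
  Position 5: 'd' vs 'c' => differ
  Position 6: 'c' vs 'd' => differ
  Position 7: 'b' vs 'a' => differ
Total differences (Hamming distance): 4

4


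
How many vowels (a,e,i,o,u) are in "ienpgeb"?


Input: ienpgeb
Checking each character:
  'i' at position 0: vowel (running total: 1)
  'e' at position 1: vowel (running total: 2)
  'n' at position 2: consonant
  'p' at position 3: consonant
  'g' at position 4: consonant
  'e' at position 5: vowel (running total: 3)
  'b' at position 6: consonant
Total vowels: 3

3


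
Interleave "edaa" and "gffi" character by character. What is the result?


Interleaving "edaa" and "gffi":
  Position 0: 'e' from first, 'g' from second => "eg"
  Position 1: 'd' from first, 'f' from second => "df"
  Position 2: 'a' from first, 'f' from second => "af"
  Position 3: 'a' from first, 'i' from second => "ai"
Result: egdfafai

egdfafai


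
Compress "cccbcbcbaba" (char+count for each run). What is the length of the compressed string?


Input: cccbcbcbaba
Runs:
  'c' x 3 => "c3"
  'b' x 1 => "b1"
  'c' x 1 => "c1"
  'b' x 1 => "b1"
  'c' x 1 => "c1"
  'b' x 1 => "b1"
  'a' x 1 => "a1"
  'b' x 1 => "b1"
  'a' x 1 => "a1"
Compressed: "c3b1c1b1c1b1a1b1a1"
Compressed length: 18

18


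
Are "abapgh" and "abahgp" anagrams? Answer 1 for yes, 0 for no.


Strings: "abapgh", "abahgp"
Sorted first:  aabghp
Sorted second: aabghp
Sorted forms match => anagrams

1


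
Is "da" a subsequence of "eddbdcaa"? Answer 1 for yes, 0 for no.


Check if "da" is a subsequence of "eddbdcaa"
Greedy scan:
  Position 0 ('e'): no match needed
  Position 1 ('d'): matches sub[0] = 'd'
  Position 2 ('d'): no match needed
  Position 3 ('b'): no match needed
  Position 4 ('d'): no match needed
  Position 5 ('c'): no match needed
  Position 6 ('a'): matches sub[1] = 'a'
  Position 7 ('a'): no match needed
All 2 characters matched => is a subsequence

1


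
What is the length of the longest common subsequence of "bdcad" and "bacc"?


LCS of "bdcad" and "bacc"
DP table:
           b    a    c    c
      0    0    0    0    0
  b   0    1    1    1    1
  d   0    1    1    1    1
  c   0    1    1    2    2
  a   0    1    2    2    2
  d   0    1    2    2    2
LCS length = dp[5][4] = 2

2


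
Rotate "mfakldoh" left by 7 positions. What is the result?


Input: "mfakldoh", rotate left by 7
First 7 characters: "mfakldo"
Remaining characters: "h"
Concatenate remaining + first: "h" + "mfakldo" = "hmfakldo"

hmfakldo


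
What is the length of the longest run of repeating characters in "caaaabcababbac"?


Input: "caaaabcababbac"
Scanning for longest run:
  Position 1 ('a'): new char, reset run to 1
  Position 2 ('a'): continues run of 'a', length=2
  Position 3 ('a'): continues run of 'a', length=3
  Position 4 ('a'): continues run of 'a', length=4
  Position 5 ('b'): new char, reset run to 1
  Position 6 ('c'): new char, reset run to 1
  Position 7 ('a'): new char, reset run to 1
  Position 8 ('b'): new char, reset run to 1
  Position 9 ('a'): new char, reset run to 1
  Position 10 ('b'): new char, reset run to 1
  Position 11 ('b'): continues run of 'b', length=2
  Position 12 ('a'): new char, reset run to 1
  Position 13 ('c'): new char, reset run to 1
Longest run: 'a' with length 4

4


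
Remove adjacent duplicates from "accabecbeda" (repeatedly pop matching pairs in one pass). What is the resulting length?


Input: accabecbeda
Stack-based adjacent duplicate removal:
  Read 'a': push. Stack: a
  Read 'c': push. Stack: ac
  Read 'c': matches stack top 'c' => pop. Stack: a
  Read 'a': matches stack top 'a' => pop. Stack: (empty)
  Read 'b': push. Stack: b
  Read 'e': push. Stack: be
  Read 'c': push. Stack: bec
  Read 'b': push. Stack: becb
  Read 'e': push. Stack: becbe
  Read 'd': push. Stack: becbed
  Read 'a': push. Stack: becbeda
Final stack: "becbeda" (length 7)

7


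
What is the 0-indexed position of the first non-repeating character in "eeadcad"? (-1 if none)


Input: eeadcad
Character frequencies:
  'a': 2
  'c': 1
  'd': 2
  'e': 2
Scanning left to right for freq == 1:
  Position 0 ('e'): freq=2, skip
  Position 1 ('e'): freq=2, skip
  Position 2 ('a'): freq=2, skip
  Position 3 ('d'): freq=2, skip
  Position 4 ('c'): unique! => answer = 4

4


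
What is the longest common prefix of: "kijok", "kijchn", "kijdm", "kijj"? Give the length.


Words: kijok, kijchn, kijdm, kijj
  Position 0: all 'k' => match
  Position 1: all 'i' => match
  Position 2: all 'j' => match
  Position 3: ('o', 'c', 'd', 'j') => mismatch, stop
LCP = "kij" (length 3)

3


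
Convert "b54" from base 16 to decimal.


Input: "b54" in base 16
Positional expansion:
  Digit 'b' (value 11) x 16^2 = 2816
  Digit '5' (value 5) x 16^1 = 80
  Digit '4' (value 4) x 16^0 = 4
Sum = 2900

2900


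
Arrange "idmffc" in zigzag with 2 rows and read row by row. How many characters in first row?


Zigzag "idmffc" into 2 rows:
Placing characters:
  'i' => row 0
  'd' => row 1
  'm' => row 0
  'f' => row 1
  'f' => row 0
  'c' => row 1
Rows:
  Row 0: "imf"
  Row 1: "dfc"
First row length: 3

3


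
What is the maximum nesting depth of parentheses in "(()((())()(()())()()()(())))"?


Input: "(()((())()(()())()()()(())))"
Tracking depth:
  Position 0 '(': depth becomes 1
  Position 1 '(': depth becomes 2
  Position 2 ')': depth becomes 1
  Position 3 '(': depth becomes 2
  Position 4 '(': depth becomes 3
  Position 5 '(': depth becomes 4
  Position 6 ')': depth becomes 3
  Position 7 ')': depth becomes 2
  Position 8 '(': depth becomes 3
  Position 9 ')': depth becomes 2
  Position 10 '(': depth becomes 3
  Position 11 '(': depth becomes 4
  Position 12 ')': depth becomes 3
  Position 13 '(': depth becomes 4
  Position 14 ')': depth becomes 3
  Position 15 ')': depth becomes 2
  Position 16 '(': depth becomes 3
  Position 17 ')': depth becomes 2
  Position 18 '(': depth becomes 3
  Position 19 ')': depth becomes 2
  Position 20 '(': depth becomes 3
  Position 21 ')': depth becomes 2
  Position 22 '(': depth becomes 3
  Position 23 '(': depth becomes 4
  Position 24 ')': depth becomes 3
  Position 25 ')': depth becomes 2
  Position 26 ')': depth becomes 1
  Position 27 ')': depth becomes 0
Maximum depth reached: 4

4


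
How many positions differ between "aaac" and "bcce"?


Comparing "aaac" and "bcce" position by position:
  Position 0: 'a' vs 'b' => DIFFER
  Position 1: 'a' vs 'c' => DIFFER
  Position 2: 'a' vs 'c' => DIFFER
  Position 3: 'c' vs 'e' => DIFFER
Positions that differ: 4

4


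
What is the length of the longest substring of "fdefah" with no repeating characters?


Input: "fdefah"
Sliding window (track last position of each char):
  Position 0 ('f'): window [0,0] length 1 -- new best
  Position 1 ('d'): window [0,1] length 2 -- new best
  Position 2 ('e'): window [0,2] length 3 -- new best
  Position 3 ('f'): repeat (last at 0), move window start to 1
  Position 3 ('f'): window [1,3] length 3
  Position 4 ('a'): window [1,4] length 4 -- new best
  Position 5 ('h'): window [1,5] length 5 -- new best
Longest substring with no repeats: "defah" with length 5

5
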